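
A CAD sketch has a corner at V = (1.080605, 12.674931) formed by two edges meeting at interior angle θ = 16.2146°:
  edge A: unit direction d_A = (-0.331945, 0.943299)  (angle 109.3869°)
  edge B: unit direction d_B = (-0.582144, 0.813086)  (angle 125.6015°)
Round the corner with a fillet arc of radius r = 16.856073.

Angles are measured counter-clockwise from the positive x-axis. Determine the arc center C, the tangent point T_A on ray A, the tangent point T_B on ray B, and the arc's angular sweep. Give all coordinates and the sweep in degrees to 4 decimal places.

center=(-54.0984,118.6991) T_A=(-38.1981,124.2944) T_B=(-67.8039,108.8864) sweep=163.7854

bisector direction at 117.4942° = (-0.461659,0.887058)
center distance |VC| = r/sin(θ/2) = 16.856073/sin(8.1073°) = 119.523417
C = V + |VC|·bis = (-54.0984,118.6991)
T_A = V + ((C−V)·d_A)·d_A = V + 118.3289·d_A = (-38.1981,124.2944)
T_B = V + ((C−V)·d_B)·d_B = V + 118.3289·d_B = (-67.8039,108.8864)
sweep = 180° − θ = 163.7854°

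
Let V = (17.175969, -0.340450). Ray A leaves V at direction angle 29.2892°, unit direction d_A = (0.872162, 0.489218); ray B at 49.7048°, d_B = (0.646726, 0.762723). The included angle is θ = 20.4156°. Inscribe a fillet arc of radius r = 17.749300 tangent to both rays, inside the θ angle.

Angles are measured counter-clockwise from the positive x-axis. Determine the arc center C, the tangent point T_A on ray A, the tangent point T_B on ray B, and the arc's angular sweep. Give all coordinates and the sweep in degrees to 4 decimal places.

center=(94.4612,63.3618) T_A=(103.1445,47.8815) T_B=(80.9234,74.8407) sweep=159.5844

bisector direction at 39.4970° = (0.771658,0.636038)
center distance |VC| = r/sin(θ/2) = 17.749300/sin(10.2078°) = 100.154768
C = V + |VC|·bis = (94.4612,63.3618)
T_A = V + ((C−V)·d_A)·d_A = V + 98.5695·d_A = (103.1445,47.8815)
T_B = V + ((C−V)·d_B)·d_B = V + 98.5695·d_B = (80.9234,74.8407)
sweep = 180° − θ = 159.5844°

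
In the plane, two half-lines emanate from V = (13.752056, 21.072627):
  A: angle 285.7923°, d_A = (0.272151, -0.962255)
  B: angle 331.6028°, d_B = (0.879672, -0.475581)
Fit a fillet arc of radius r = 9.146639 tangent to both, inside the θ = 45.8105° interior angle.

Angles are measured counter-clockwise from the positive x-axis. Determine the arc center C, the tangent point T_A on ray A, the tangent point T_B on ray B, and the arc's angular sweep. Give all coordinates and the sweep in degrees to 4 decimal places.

center=(28.4449,2.7314) T_A=(19.6435,0.2421) T_B=(32.7948,10.7774) sweep=134.1895

bisector direction at 308.6976° = (0.625209,-0.780457)
center distance |VC| = r/sin(θ/2) = 9.146639/sin(22.9052°) = 23.500623
C = V + |VC|·bis = (28.4449,2.7314)
T_A = V + ((C−V)·d_A)·d_A = V + 21.6476·d_A = (19.6435,0.2421)
T_B = V + ((C−V)·d_B)·d_B = V + 21.6476·d_B = (32.7948,10.7774)
sweep = 180° − θ = 134.1895°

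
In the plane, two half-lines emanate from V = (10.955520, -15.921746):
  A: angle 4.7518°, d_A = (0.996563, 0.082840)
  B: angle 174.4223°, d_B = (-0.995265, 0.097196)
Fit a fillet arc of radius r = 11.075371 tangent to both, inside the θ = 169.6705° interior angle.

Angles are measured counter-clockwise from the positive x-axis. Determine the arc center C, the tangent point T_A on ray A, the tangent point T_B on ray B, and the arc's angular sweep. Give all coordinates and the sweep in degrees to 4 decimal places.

center=(11.0357,-4.8015) T_A=(11.9531,-15.8388) T_B=(9.9592,-15.8244) sweep=10.3295

bisector direction at 89.5871° = (0.007207,0.999974)
center distance |VC| = r/sin(θ/2) = 11.075371/sin(84.8353°) = 11.120521
C = V + |VC|·bis = (11.0357,-4.8015)
T_A = V + ((C−V)·d_A)·d_A = V + 1.0011·d_A = (11.9531,-15.8388)
T_B = V + ((C−V)·d_B)·d_B = V + 1.0011·d_B = (9.9592,-15.8244)
sweep = 180° − θ = 10.3295°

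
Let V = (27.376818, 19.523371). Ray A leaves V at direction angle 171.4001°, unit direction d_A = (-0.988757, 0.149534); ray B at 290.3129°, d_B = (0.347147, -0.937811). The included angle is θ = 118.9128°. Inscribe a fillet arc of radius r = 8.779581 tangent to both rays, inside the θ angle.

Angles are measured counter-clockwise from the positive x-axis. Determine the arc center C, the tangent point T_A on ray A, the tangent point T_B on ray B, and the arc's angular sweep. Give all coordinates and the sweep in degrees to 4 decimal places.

center=(20.9417,11.6172) T_A=(22.2545,20.2980) T_B=(29.1752,14.6650) sweep=61.0872

bisector direction at 230.8565° = (-0.631265,-0.775567)
center distance |VC| = r/sin(θ/2) = 8.779581/sin(59.4564°) = 10.194085
C = V + |VC|·bis = (20.9417,11.6172)
T_A = V + ((C−V)·d_A)·d_A = V + 5.1806·d_A = (22.2545,20.2980)
T_B = V + ((C−V)·d_B)·d_B = V + 5.1806·d_B = (29.1752,14.6650)
sweep = 180° − θ = 61.0872°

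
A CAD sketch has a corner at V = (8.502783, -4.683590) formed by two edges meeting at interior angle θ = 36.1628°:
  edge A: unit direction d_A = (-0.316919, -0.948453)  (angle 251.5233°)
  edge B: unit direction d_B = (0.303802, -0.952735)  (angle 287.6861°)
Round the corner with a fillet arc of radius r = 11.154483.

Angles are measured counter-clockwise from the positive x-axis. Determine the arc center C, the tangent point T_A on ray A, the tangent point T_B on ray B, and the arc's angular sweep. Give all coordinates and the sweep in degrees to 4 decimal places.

bisector direction at 269.6047° = (-0.006899,-0.999976)
center distance |VC| = r/sin(θ/2) = 11.154483/sin(18.0814°) = 35.939557
C = V + |VC|·bis = (8.2548,-40.6223)
T_A = V + ((C−V)·d_A)·d_A = V + 34.1647·d_A = (-2.3247,-37.0872)
T_B = V + ((C−V)·d_B)·d_B = V + 34.1647·d_B = (18.8821,-37.2335)
sweep = 180° − θ = 143.8372°

center=(8.2548,-40.6223) T_A=(-2.3247,-37.0872) T_B=(18.8821,-37.2335) sweep=143.8372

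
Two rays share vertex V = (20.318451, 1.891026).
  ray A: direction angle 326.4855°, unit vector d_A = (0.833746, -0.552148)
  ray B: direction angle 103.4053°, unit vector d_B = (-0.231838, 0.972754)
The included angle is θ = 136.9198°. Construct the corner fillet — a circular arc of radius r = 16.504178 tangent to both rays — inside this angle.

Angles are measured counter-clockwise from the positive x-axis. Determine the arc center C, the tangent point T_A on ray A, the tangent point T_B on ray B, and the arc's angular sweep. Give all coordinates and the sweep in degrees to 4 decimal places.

center=(34.8627,12.0543) T_A=(25.7499,-1.7060) T_B=(18.8081,8.2280) sweep=43.0802

bisector direction at 34.9454° = (0.819698,0.572796)
center distance |VC| = r/sin(θ/2) = 16.504178/sin(68.4599°) = 17.743359
C = V + |VC|·bis = (34.8627,12.0543)
T_A = V + ((C−V)·d_A)·d_A = V + 6.5145·d_A = (25.7499,-1.7060)
T_B = V + ((C−V)·d_B)·d_B = V + 6.5145·d_B = (18.8081,8.2280)
sweep = 180° − θ = 43.0802°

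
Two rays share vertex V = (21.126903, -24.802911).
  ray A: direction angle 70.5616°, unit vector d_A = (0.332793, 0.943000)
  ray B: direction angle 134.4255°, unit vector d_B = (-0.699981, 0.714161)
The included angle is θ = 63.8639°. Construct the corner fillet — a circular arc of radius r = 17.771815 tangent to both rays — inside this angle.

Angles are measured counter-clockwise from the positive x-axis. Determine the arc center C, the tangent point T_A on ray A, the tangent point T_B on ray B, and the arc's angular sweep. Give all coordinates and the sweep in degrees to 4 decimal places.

bisector direction at 102.4935° = (-0.216330,0.976320)
center distance |VC| = r/sin(θ/2) = 17.771815/sin(31.9320°) = 33.600724
C = V + |VC|·bis = (13.8581,8.0022)
T_A = V + ((C−V)·d_A)·d_A = V + 28.5162·d_A = (30.6169,2.0878)
T_B = V + ((C−V)·d_B)·d_B = V + 28.5162·d_B = (1.1661,-4.4378)
sweep = 180° − θ = 116.1361°

center=(13.8581,8.0022) T_A=(30.6169,2.0878) T_B=(1.1661,-4.4378) sweep=116.1361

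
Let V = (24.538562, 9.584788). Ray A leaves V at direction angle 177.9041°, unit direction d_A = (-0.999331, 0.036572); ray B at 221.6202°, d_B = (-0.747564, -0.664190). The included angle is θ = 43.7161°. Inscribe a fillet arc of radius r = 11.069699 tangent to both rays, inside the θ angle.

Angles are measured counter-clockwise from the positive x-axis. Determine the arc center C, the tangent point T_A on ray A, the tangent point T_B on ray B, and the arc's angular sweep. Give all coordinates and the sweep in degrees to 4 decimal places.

center=(-3.4429,-0.4683) T_A=(-3.0381,10.5940) T_B=(3.9095,-8.7436) sweep=136.2839

bisector direction at 199.7621° = (-0.941104,-0.338116)
center distance |VC| = r/sin(θ/2) = 11.069699/sin(21.8580°) = 29.732610
C = V + |VC|·bis = (-3.4429,-0.4683)
T_A = V + ((C−V)·d_A)·d_A = V + 27.5951·d_A = (-3.0381,10.5940)
T_B = V + ((C−V)·d_B)·d_B = V + 27.5951·d_B = (3.9095,-8.7436)
sweep = 180° − θ = 136.2839°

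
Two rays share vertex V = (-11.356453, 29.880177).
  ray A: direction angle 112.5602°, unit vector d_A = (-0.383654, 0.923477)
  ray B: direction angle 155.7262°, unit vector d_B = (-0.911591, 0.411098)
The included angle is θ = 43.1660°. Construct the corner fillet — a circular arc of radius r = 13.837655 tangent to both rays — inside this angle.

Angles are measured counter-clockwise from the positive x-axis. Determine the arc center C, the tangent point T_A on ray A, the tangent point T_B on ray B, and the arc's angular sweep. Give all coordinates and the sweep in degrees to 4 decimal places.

bisector direction at 134.1432° = (-0.696454,0.717601)
center distance |VC| = r/sin(θ/2) = 13.837655/sin(21.5830°) = 37.617793
C = V + |VC|·bis = (-37.5555,56.8748)
T_A = V + ((C−V)·d_A)·d_A = V + 34.9802·d_A = (-24.7768,62.1836)
T_B = V + ((C−V)·d_B)·d_B = V + 34.9802·d_B = (-43.2441,44.2605)
sweep = 180° − θ = 136.8340°

center=(-37.5555,56.8748) T_A=(-24.7768,62.1836) T_B=(-43.2441,44.2605) sweep=136.8340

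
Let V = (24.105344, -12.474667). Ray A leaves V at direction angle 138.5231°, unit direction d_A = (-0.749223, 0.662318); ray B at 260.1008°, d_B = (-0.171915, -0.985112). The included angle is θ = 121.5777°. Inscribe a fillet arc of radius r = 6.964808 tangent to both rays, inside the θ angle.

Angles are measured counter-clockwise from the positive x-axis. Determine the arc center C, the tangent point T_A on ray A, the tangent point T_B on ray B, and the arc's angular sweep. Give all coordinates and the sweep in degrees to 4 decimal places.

center=(16.5747,-15.1136) T_A=(21.1877,-9.8954) T_B=(23.4359,-16.3110) sweep=58.4223

bisector direction at 199.3119° = (-0.943732,-0.330711)
center distance |VC| = r/sin(θ/2) = 6.964808/sin(60.7888°) = 7.979596
C = V + |VC|·bis = (16.5747,-15.1136)
T_A = V + ((C−V)·d_A)·d_A = V + 3.8943·d_A = (21.1877,-9.8954)
T_B = V + ((C−V)·d_B)·d_B = V + 3.8943·d_B = (23.4359,-16.3110)
sweep = 180° − θ = 58.4223°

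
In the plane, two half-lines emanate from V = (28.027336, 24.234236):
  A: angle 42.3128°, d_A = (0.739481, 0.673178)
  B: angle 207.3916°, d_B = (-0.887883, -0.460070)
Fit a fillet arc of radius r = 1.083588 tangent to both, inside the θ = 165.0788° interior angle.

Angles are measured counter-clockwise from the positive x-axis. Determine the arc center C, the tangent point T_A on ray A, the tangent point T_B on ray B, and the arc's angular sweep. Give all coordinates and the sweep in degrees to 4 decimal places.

bisector direction at 124.8522° = (-0.571461,0.820629)
center distance |VC| = r/sin(θ/2) = 1.083588/sin(82.5394°) = 1.092840
C = V + |VC|·bis = (27.4028,25.1311)
T_A = V + ((C−V)·d_A)·d_A = V + 0.1419·d_A = (28.1323,24.3298)
T_B = V + ((C−V)·d_B)·d_B = V + 0.1419·d_B = (27.9013,24.1690)
sweep = 180° − θ = 14.9212°

center=(27.4028,25.1311) T_A=(28.1323,24.3298) T_B=(27.9013,24.1690) sweep=14.9212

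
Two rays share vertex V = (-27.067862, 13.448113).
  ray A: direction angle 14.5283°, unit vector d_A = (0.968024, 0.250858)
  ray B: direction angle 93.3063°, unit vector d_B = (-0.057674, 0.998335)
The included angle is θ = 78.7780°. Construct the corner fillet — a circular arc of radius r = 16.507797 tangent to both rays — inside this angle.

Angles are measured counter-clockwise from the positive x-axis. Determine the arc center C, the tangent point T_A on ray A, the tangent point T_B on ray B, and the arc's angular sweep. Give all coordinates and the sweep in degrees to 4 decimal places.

center=(-11.7471,34.4715) T_A=(-7.6059,18.4916) T_B=(-28.2274,33.5194) sweep=101.2220

bisector direction at 53.9173° = (0.588952,0.808168)
center distance |VC| = r/sin(θ/2) = 16.507797/sin(39.3890°) = 26.013649
C = V + |VC|·bis = (-11.7471,34.4715)
T_A = V + ((C−V)·d_A)·d_A = V + 20.1048·d_A = (-7.6059,18.4916)
T_B = V + ((C−V)·d_B)·d_B = V + 20.1048·d_B = (-28.2274,33.5194)
sweep = 180° − θ = 101.2220°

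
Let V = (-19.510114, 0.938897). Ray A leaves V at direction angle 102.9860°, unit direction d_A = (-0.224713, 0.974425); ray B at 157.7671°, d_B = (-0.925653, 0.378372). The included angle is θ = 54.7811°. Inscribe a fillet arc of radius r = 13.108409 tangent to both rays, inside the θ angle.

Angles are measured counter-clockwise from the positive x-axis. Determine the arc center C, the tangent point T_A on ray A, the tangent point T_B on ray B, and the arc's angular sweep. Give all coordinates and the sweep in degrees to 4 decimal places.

bisector direction at 130.3766° = (-0.647808,0.761804)
center distance |VC| = r/sin(θ/2) = 13.108409/sin(27.3906°) = 28.493237
C = V + |VC|·bis = (-37.9683,22.6451)
T_A = V + ((C−V)·d_A)·d_A = V + 25.2989·d_A = (-25.1951,25.5908)
T_B = V + ((C−V)·d_B)·d_B = V + 25.2989·d_B = (-42.9281,10.5113)
sweep = 180° − θ = 125.2189°

center=(-37.9683,22.6451) T_A=(-25.1951,25.5908) T_B=(-42.9281,10.5113) sweep=125.2189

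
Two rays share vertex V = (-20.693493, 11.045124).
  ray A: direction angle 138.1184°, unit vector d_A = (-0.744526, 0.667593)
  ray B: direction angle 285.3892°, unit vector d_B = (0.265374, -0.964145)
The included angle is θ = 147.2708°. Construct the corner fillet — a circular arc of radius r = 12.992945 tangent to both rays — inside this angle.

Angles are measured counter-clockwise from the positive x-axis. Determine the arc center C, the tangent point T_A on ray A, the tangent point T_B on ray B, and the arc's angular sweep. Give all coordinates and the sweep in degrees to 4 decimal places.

center=(-32.2081,3.9186) T_A=(-23.5341,13.5922) T_B=(-19.6810,7.3666) sweep=32.7292

bisector direction at 211.7538° = (-0.850317,-0.526270)
center distance |VC| = r/sin(θ/2) = 12.992945/sin(73.6354°) = 13.541537
C = V + |VC|·bis = (-32.2081,3.9186)
T_A = V + ((C−V)·d_A)·d_A = V + 3.8153·d_A = (-23.5341,13.5922)
T_B = V + ((C−V)·d_B)·d_B = V + 3.8153·d_B = (-19.6810,7.3666)
sweep = 180° − θ = 32.7292°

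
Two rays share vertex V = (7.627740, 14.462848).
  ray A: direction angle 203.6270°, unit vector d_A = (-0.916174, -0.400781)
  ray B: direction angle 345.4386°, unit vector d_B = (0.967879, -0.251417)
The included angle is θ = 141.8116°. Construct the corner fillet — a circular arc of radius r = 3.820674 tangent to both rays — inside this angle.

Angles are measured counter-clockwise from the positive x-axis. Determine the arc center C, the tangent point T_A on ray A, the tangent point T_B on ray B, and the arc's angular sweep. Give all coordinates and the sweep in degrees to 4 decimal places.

center=(7.9473,10.4324) T_A=(6.4160,13.9328) T_B=(8.9079,14.1303) sweep=38.1884

bisector direction at 274.5328° = (0.079030,-0.996872)
center distance |VC| = r/sin(θ/2) = 3.820674/sin(70.9058°) = 4.043118
C = V + |VC|·bis = (7.9473,10.4324)
T_A = V + ((C−V)·d_A)·d_A = V + 1.3226·d_A = (6.4160,13.9328)
T_B = V + ((C−V)·d_B)·d_B = V + 1.3226·d_B = (8.9079,14.1303)
sweep = 180° − θ = 38.1884°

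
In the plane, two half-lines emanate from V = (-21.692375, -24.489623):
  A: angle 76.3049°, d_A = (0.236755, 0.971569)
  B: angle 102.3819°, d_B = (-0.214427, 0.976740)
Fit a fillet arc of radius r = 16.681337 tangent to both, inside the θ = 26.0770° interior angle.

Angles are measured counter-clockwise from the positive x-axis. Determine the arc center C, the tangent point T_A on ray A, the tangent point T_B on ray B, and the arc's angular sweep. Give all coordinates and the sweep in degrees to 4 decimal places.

bisector direction at 89.3434° = (0.011460,0.999934)
center distance |VC| = r/sin(θ/2) = 16.681337/sin(13.0385°) = 73.940218
C = V + |VC|·bis = (-20.8451,49.4457)
T_A = V + ((C−V)·d_A)·d_A = V + 72.0339·d_A = (-4.6380,45.4963)
T_B = V + ((C−V)·d_B)·d_B = V + 72.0339·d_B = (-37.1384,45.8688)
sweep = 180° − θ = 153.9230°

center=(-20.8451,49.4457) T_A=(-4.6380,45.4963) T_B=(-37.1384,45.8688) sweep=153.9230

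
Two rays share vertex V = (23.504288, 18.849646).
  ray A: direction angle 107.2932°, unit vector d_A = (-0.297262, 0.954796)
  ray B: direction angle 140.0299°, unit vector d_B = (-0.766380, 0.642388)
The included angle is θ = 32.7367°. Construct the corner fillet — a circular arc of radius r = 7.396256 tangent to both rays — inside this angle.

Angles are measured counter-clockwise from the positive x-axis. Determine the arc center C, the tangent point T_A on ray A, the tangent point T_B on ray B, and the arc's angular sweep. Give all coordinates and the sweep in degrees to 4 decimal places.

bisector direction at 123.6615° = (-0.554286,0.832326)
center distance |VC| = r/sin(θ/2) = 7.396256/sin(16.3683°) = 26.245402
C = V + |VC|·bis = (8.9568,40.6944)
T_A = V + ((C−V)·d_A)·d_A = V + 25.1817·d_A = (16.0187,42.8930)
T_B = V + ((C−V)·d_B)·d_B = V + 25.1817·d_B = (4.2056,35.0260)
sweep = 180° − θ = 147.2633°

center=(8.9568,40.6944) T_A=(16.0187,42.8930) T_B=(4.2056,35.0260) sweep=147.2633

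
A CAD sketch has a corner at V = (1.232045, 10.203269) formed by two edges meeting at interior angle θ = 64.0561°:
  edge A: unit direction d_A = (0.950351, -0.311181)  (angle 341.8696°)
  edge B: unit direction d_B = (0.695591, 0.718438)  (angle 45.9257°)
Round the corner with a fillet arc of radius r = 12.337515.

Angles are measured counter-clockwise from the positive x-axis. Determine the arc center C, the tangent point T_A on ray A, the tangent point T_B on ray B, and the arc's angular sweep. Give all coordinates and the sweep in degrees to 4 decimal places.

center=(23.8147,15.7909) T_A=(19.9755,4.0660) T_B=(14.9509,24.3728) sweep=115.9439

bisector direction at 13.8976° = (0.970726,0.240188)
center distance |VC| = r/sin(θ/2) = 12.337515/sin(32.0281°) = 23.263653
C = V + |VC|·bis = (23.8147,15.7909)
T_A = V + ((C−V)·d_A)·d_A = V + 19.7227·d_A = (19.9755,4.0660)
T_B = V + ((C−V)·d_B)·d_B = V + 19.7227·d_B = (14.9509,24.3728)
sweep = 180° − θ = 115.9439°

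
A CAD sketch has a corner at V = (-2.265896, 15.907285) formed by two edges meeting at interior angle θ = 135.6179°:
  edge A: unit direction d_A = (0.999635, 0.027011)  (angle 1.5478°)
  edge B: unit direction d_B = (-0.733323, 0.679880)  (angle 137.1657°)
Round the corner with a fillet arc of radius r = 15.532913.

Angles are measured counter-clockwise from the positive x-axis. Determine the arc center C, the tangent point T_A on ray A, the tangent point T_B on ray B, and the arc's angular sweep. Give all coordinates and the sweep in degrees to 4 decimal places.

center=(3.6483,31.6057) T_A=(4.0678,16.0784) T_B=(-6.9123,20.2150) sweep=44.3821

bisector direction at 69.3567° = (0.352548,0.935794)
center distance |VC| = r/sin(θ/2) = 15.532913/sin(67.8089°) = 16.775480
C = V + |VC|·bis = (3.6483,31.6057)
T_A = V + ((C−V)·d_A)·d_A = V + 6.3360·d_A = (4.0678,16.0784)
T_B = V + ((C−V)·d_B)·d_B = V + 6.3360·d_B = (-6.9123,20.2150)
sweep = 180° − θ = 44.3821°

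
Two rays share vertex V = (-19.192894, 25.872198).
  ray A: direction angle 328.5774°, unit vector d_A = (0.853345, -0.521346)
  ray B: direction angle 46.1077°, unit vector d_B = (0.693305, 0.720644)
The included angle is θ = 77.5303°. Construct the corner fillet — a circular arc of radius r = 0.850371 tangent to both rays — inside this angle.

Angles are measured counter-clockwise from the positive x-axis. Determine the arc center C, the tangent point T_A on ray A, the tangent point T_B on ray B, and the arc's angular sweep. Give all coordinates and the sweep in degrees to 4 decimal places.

bisector direction at 7.3426° = (0.991800,0.127801)
center distance |VC| = r/sin(θ/2) = 0.850371/sin(38.7651°) = 1.358139
C = V + |VC|·bis = (-17.8459,26.0458)
T_A = V + ((C−V)·d_A)·d_A = V + 1.0590·d_A = (-18.2892,25.3201)
T_B = V + ((C−V)·d_B)·d_B = V + 1.0590·d_B = (-18.4587,26.6353)
sweep = 180° − θ = 102.4697°

center=(-17.8459,26.0458) T_A=(-18.2892,25.3201) T_B=(-18.4587,26.6353) sweep=102.4697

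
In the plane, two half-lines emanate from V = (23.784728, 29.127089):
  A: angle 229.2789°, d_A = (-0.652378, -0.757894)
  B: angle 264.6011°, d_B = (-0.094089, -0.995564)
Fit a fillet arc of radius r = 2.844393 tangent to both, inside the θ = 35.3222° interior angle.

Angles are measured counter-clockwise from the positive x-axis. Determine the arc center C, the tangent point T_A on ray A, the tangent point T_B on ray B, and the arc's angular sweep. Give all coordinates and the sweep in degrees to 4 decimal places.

center=(20.1124,20.5007) T_A=(17.9566,22.3564) T_B=(22.9442,20.2331) sweep=144.6778

bisector direction at 246.9400° = (-0.391695,-0.920095)
center distance |VC| = r/sin(θ/2) = 2.844393/sin(17.6611°) = 9.375486
C = V + |VC|·bis = (20.1124,20.5007)
T_A = V + ((C−V)·d_A)·d_A = V + 8.9336·d_A = (17.9566,22.3564)
T_B = V + ((C−V)·d_B)·d_B = V + 8.9336·d_B = (22.9442,20.2331)
sweep = 180° − θ = 144.6778°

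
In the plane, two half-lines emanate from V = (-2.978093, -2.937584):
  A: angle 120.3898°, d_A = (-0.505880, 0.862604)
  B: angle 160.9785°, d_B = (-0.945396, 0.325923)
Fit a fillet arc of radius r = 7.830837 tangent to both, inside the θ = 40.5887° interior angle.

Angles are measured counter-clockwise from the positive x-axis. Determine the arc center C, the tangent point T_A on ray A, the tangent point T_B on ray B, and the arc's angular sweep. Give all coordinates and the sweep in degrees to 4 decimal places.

bisector direction at 140.6841° = (-0.773665,0.633595)
center distance |VC| = r/sin(θ/2) = 7.830837/sin(20.2944°) = 22.577458
C = V + |VC|·bis = (-20.4455,11.3674)
T_A = V + ((C−V)·d_A)·d_A = V + 21.1759·d_A = (-13.6906,15.3288)
T_B = V + ((C−V)·d_B)·d_B = V + 21.1759·d_B = (-22.9977,3.9641)
sweep = 180° − θ = 139.4113°

center=(-20.4455,11.3674) T_A=(-13.6906,15.3288) T_B=(-22.9977,3.9641) sweep=139.4113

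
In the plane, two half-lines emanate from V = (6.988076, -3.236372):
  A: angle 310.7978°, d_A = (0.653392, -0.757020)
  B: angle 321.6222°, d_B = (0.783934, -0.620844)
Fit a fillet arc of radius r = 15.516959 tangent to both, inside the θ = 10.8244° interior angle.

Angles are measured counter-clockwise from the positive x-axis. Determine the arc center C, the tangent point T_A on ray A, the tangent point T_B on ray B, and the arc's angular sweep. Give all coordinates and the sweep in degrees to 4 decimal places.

center=(125.7472,-117.0825) T_A=(114.0006,-127.2212) T_B=(135.3808,-104.9182) sweep=169.1756

bisector direction at 316.2100° = (0.721881,-0.692017)
center distance |VC| = r/sin(θ/2) = 15.516959/sin(5.4122°) = 164.513467
C = V + |VC|·bis = (125.7472,-117.0825)
T_A = V + ((C−V)·d_A)·d_A = V + 163.7801·d_A = (114.0006,-127.2212)
T_B = V + ((C−V)·d_B)·d_B = V + 163.7801·d_B = (135.3808,-104.9182)
sweep = 180° − θ = 169.1756°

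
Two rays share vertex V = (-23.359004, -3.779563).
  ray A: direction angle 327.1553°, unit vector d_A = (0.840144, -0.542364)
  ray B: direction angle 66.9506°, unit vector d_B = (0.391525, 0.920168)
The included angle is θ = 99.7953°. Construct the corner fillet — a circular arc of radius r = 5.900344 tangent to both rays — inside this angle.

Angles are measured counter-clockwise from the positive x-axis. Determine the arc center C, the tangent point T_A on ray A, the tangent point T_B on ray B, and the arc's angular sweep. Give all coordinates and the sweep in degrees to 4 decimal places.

bisector direction at 17.0530° = (0.956034,0.293255)
center distance |VC| = r/sin(θ/2) = 5.900344/sin(49.8976°) = 7.713927
C = V + |VC|·bis = (-15.9842,-1.5174)
T_A = V + ((C−V)·d_A)·d_A = V + 4.9690·d_A = (-19.1844,-6.4745)
T_B = V + ((C−V)·d_B)·d_B = V + 4.9690·d_B = (-21.4135,0.7927)
sweep = 180° − θ = 80.2047°

center=(-15.9842,-1.5174) T_A=(-19.1844,-6.4745) T_B=(-21.4135,0.7927) sweep=80.2047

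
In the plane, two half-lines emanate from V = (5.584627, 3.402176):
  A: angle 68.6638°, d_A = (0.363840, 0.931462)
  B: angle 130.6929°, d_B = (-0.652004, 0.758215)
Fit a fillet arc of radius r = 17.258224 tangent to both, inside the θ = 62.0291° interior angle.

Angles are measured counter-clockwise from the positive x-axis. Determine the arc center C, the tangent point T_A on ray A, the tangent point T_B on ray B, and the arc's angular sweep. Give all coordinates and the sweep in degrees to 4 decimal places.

center=(-0.0464,36.4199) T_A=(16.0290,30.1407) T_B=(-13.1318,25.1675) sweep=117.9709

bisector direction at 99.6783° = (-0.168117,0.985767)
center distance |VC| = r/sin(θ/2) = 17.258224/sin(31.0145°) = 33.494482
C = V + |VC|·bis = (-0.0464,36.4199)
T_A = V + ((C−V)·d_A)·d_A = V + 28.7060·d_A = (16.0290,30.1407)
T_B = V + ((C−V)·d_B)·d_B = V + 28.7060·d_B = (-13.1318,25.1675)
sweep = 180° − θ = 117.9709°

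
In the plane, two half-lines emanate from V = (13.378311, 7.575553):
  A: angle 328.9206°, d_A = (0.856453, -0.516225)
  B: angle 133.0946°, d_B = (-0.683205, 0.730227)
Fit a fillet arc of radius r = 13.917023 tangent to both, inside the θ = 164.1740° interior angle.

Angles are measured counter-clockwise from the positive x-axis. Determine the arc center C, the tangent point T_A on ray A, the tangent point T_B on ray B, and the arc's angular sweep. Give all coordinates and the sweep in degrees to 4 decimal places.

bisector direction at 51.0076° = (0.629217,0.777229)
center distance |VC| = r/sin(θ/2) = 13.917023/sin(82.0870°) = 14.050811
C = V + |VC|·bis = (22.2193,18.4963)
T_A = V + ((C−V)·d_A)·d_A = V + 1.9344·d_A = (15.0350,6.5770)
T_B = V + ((C−V)·d_B)·d_B = V + 1.9344·d_B = (12.0567,8.9881)
sweep = 180° − θ = 15.8260°

center=(22.2193,18.4963) T_A=(15.0350,6.5770) T_B=(12.0567,8.9881) sweep=15.8260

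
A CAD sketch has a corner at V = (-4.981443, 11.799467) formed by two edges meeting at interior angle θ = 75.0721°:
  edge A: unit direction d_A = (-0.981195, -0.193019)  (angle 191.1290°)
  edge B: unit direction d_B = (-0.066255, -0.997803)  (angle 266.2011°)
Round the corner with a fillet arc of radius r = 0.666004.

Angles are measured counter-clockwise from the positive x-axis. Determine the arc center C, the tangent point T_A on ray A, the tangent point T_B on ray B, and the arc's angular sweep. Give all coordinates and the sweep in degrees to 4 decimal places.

bisector direction at 228.6651° = (-0.660460,-0.750861)
center distance |VC| = r/sin(θ/2) = 0.666004/sin(37.5361°) = 1.093135
C = V + |VC|·bis = (-5.7034,10.9787)
T_A = V + ((C−V)·d_A)·d_A = V + 0.8668·d_A = (-5.8320,11.6322)
T_B = V + ((C−V)·d_B)·d_B = V + 0.8668·d_B = (-5.0389,10.9345)
sweep = 180° − θ = 104.9279°

center=(-5.7034,10.9787) T_A=(-5.8320,11.6322) T_B=(-5.0389,10.9345) sweep=104.9279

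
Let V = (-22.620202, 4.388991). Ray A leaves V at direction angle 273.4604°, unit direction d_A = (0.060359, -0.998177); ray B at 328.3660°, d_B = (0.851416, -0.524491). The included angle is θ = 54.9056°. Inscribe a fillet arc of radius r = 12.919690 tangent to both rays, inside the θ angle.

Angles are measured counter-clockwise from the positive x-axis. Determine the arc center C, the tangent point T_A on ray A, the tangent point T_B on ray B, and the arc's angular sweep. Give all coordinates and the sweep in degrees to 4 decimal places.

bisector direction at 300.9132° = (0.513739,-0.857947)
center distance |VC| = r/sin(θ/2) = 12.919690/sin(27.4528°) = 28.024279
C = V + |VC|·bis = (-8.2230,-19.6543)
T_A = V + ((C−V)·d_A)·d_A = V + 24.8685·d_A = (-21.1192,-20.4342)
T_B = V + ((C−V)·d_B)·d_B = V + 24.8685·d_B = (-1.4468,-8.6543)
sweep = 180° − θ = 125.0944°

center=(-8.2230,-19.6543) T_A=(-21.1192,-20.4342) T_B=(-1.4468,-8.6543) sweep=125.0944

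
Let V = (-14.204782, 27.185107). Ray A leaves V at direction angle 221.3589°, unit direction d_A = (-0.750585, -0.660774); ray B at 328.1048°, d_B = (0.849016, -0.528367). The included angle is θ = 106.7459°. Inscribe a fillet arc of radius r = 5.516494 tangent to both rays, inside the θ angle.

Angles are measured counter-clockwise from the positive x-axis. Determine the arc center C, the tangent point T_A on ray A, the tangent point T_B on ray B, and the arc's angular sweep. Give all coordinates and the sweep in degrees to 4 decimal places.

bisector direction at 274.7319° = (0.082493,-0.996592)
center distance |VC| = r/sin(θ/2) = 5.516494/sin(53.3730°) = 6.873828
C = V + |VC|·bis = (-13.6377,20.3347)
T_A = V + ((C−V)·d_A)·d_A = V + 4.1010·d_A = (-17.2829,24.4753)
T_B = V + ((C−V)·d_B)·d_B = V + 4.1010·d_B = (-10.7230,25.0183)
sweep = 180° − θ = 73.2541°

center=(-13.6377,20.3347) T_A=(-17.2829,24.4753) T_B=(-10.7230,25.0183) sweep=73.2541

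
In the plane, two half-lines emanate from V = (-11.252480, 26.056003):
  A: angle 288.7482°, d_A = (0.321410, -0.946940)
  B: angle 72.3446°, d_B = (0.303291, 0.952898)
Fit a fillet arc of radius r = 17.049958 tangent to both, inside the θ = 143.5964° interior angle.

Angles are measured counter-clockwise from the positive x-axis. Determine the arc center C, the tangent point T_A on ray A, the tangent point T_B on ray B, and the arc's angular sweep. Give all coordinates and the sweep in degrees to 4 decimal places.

center=(6.6947,26.2272) T_A=(-9.4505,20.7471) T_B=(-9.5521,31.3983) sweep=36.4036

bisector direction at 0.5464° = (0.999955,0.009536)
center distance |VC| = r/sin(θ/2) = 17.049958/sin(71.7982°) = 17.948038
C = V + |VC|·bis = (6.6947,26.2272)
T_A = V + ((C−V)·d_A)·d_A = V + 5.6063·d_A = (-9.4505,20.7471)
T_B = V + ((C−V)·d_B)·d_B = V + 5.6063·d_B = (-9.5521,31.3983)
sweep = 180° − θ = 36.4036°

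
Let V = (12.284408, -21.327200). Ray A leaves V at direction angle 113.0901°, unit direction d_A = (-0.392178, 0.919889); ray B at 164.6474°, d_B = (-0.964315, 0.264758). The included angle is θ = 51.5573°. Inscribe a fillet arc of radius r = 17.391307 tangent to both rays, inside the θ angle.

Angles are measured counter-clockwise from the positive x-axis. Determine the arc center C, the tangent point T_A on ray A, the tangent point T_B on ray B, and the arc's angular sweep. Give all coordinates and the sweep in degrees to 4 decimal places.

bisector direction at 138.8688° = (-0.753205,0.657786)
center distance |VC| = r/sin(θ/2) = 17.391307/sin(25.7786°) = 39.989615
C = V + |VC|·bis = (-17.8360,4.9774)
T_A = V + ((C−V)·d_A)·d_A = V + 36.0099·d_A = (-1.8379,11.7979)
T_B = V + ((C−V)·d_B)·d_B = V + 36.0099·d_B = (-22.4405,-11.7933)
sweep = 180° − θ = 128.4427°

center=(-17.8360,4.9774) T_A=(-1.8379,11.7979) T_B=(-22.4405,-11.7933) sweep=128.4427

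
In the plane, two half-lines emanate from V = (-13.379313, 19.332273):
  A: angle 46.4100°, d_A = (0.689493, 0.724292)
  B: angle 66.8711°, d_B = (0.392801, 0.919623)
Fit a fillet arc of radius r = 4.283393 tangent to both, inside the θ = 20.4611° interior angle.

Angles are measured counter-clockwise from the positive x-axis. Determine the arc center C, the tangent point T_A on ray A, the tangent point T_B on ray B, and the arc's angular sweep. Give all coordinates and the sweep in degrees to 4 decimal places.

bisector direction at 56.6405° = (0.549890,0.835237)
center distance |VC| = r/sin(θ/2) = 4.283393/sin(10.2305°) = 24.116916
C = V + |VC|·bis = (-0.1177,39.4756)
T_A = V + ((C−V)·d_A)·d_A = V + 23.7335·d_A = (2.9848,36.5222)
T_B = V + ((C−V)·d_B)·d_B = V + 23.7335·d_B = (-4.0568,41.1581)
sweep = 180° − θ = 159.5389°

center=(-0.1177,39.4756) T_A=(2.9848,36.5222) T_B=(-4.0568,41.1581) sweep=159.5389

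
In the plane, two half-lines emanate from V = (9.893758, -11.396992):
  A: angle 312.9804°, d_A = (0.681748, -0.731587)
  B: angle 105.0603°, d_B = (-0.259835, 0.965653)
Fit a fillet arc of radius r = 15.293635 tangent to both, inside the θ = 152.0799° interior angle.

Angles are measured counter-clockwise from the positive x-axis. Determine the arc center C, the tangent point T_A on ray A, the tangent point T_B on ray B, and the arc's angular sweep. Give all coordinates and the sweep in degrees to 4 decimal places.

bisector direction at 29.0204° = (0.874447,0.485120)
center distance |VC| = r/sin(θ/2) = 15.293635/sin(76.0400°) = 15.759093
C = V + |VC|·bis = (23.6743,-3.7519)
T_A = V + ((C−V)·d_A)·d_A = V + 3.8018·d_A = (12.4856,-14.1783)
T_B = V + ((C−V)·d_B)·d_B = V + 3.8018·d_B = (8.9059,-7.7258)
sweep = 180° − θ = 27.9201°

center=(23.6743,-3.7519) T_A=(12.4856,-14.1783) T_B=(8.9059,-7.7258) sweep=27.9201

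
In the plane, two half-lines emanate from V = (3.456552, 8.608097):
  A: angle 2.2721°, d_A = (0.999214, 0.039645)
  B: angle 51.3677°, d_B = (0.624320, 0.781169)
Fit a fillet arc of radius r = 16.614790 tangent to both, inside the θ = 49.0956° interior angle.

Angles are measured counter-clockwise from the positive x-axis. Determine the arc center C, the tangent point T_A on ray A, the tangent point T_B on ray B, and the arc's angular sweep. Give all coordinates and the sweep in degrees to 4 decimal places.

bisector direction at 26.8199° = (0.892429,0.451188)
center distance |VC| = r/sin(θ/2) = 16.614790/sin(24.5478°) = 39.992057
C = V + |VC|·bis = (39.1466,26.6520)
T_A = V + ((C−V)·d_A)·d_A = V + 36.3774·d_A = (39.8053,10.0503)
T_B = V + ((C−V)·d_B)·d_B = V + 36.3774·d_B = (26.1677,37.0250)
sweep = 180° − θ = 130.9044°

center=(39.1466,26.6520) T_A=(39.8053,10.0503) T_B=(26.1677,37.0250) sweep=130.9044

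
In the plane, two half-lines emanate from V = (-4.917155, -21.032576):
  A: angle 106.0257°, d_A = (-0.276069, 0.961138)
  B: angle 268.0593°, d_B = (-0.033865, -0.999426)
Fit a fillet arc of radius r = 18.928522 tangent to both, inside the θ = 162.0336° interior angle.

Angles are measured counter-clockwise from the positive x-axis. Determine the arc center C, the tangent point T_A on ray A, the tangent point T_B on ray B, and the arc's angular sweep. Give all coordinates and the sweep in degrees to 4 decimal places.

center=(-23.9362,-23.3821) T_A=(-5.7432,-18.1566) T_B=(-5.0185,-24.0232) sweep=17.9664

bisector direction at 187.0425° = (-0.992455,-0.122606)
center distance |VC| = r/sin(θ/2) = 18.928522/sin(81.0168°) = 19.163579
C = V + |VC|·bis = (-23.9362,-23.3821)
T_A = V + ((C−V)·d_A)·d_A = V + 2.9923·d_A = (-5.7432,-18.1566)
T_B = V + ((C−V)·d_B)·d_B = V + 2.9923·d_B = (-5.0185,-24.0232)
sweep = 180° − θ = 17.9664°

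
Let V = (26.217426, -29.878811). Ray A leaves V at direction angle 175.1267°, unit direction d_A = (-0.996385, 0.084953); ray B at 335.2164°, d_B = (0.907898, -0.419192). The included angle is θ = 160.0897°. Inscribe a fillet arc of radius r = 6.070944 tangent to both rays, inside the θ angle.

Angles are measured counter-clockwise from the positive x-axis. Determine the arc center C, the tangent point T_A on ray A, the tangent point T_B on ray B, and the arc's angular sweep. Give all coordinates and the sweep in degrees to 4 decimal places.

bisector direction at 255.1716° = (-0.255926,-0.966696)
center distance |VC| = r/sin(θ/2) = 6.070944/sin(80.0448°) = 6.163749
C = V + |VC|·bis = (24.6400,-35.8373)
T_A = V + ((C−V)·d_A)·d_A = V + 1.0656·d_A = (25.1557,-29.7883)
T_B = V + ((C−V)·d_B)·d_B = V + 1.0656·d_B = (27.1849,-30.3255)
sweep = 180° − θ = 19.9103°

center=(24.6400,-35.8373) T_A=(25.1557,-29.7883) T_B=(27.1849,-30.3255) sweep=19.9103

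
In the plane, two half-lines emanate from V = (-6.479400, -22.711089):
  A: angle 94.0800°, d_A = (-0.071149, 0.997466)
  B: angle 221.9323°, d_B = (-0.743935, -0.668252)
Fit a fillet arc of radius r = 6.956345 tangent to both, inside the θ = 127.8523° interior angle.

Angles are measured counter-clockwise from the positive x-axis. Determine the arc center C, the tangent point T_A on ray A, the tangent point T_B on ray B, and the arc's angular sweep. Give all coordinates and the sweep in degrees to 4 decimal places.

bisector direction at 158.0061° = (-0.927224,0.374507)
center distance |VC| = r/sin(θ/2) = 6.956345/sin(63.9261°) = 7.744518
C = V + |VC|·bis = (-13.6603,-19.8107)
T_A = V + ((C−V)·d_A)·d_A = V + 3.4039·d_A = (-6.7216,-19.3158)
T_B = V + ((C−V)·d_B)·d_B = V + 3.4039·d_B = (-9.0117,-24.9858)
sweep = 180° − θ = 52.1477°

center=(-13.6603,-19.8107) T_A=(-6.7216,-19.3158) T_B=(-9.0117,-24.9858) sweep=52.1477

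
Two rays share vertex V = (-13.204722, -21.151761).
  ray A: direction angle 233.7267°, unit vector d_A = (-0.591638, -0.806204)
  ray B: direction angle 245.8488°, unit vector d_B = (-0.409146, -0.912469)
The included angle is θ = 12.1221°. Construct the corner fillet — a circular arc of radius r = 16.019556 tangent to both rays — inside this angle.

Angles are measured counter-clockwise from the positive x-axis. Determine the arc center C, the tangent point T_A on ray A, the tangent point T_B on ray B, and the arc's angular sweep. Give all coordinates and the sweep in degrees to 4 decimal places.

bisector direction at 239.7878° = (-0.503205,-0.864167)
center distance |VC| = r/sin(θ/2) = 16.019556/sin(6.0610°) = 151.717452
C = V + |VC|·bis = (-89.5497,-152.2610)
T_A = V + ((C−V)·d_A)·d_A = V + 150.8693·d_A = (-102.4647,-142.7832)
T_B = V + ((C−V)·d_B)·d_B = V + 150.8693·d_B = (-74.9323,-158.8153)
sweep = 180° − θ = 167.8779°

center=(-89.5497,-152.2610) T_A=(-102.4647,-142.7832) T_B=(-74.9323,-158.8153) sweep=167.8779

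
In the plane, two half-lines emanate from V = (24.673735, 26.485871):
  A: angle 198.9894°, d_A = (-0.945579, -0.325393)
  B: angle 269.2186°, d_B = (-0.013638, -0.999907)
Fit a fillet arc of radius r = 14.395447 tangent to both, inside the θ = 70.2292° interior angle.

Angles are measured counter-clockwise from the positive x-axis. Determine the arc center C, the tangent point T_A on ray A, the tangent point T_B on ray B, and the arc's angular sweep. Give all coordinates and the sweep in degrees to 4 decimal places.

bisector direction at 234.1040° = (-0.586316,-0.810083)
center distance |VC| = r/sin(θ/2) = 14.395447/sin(35.1146°) = 25.026258
C = V + |VC|·bis = (10.0004,6.2125)
T_A = V + ((C−V)·d_A)·d_A = V + 20.4716·d_A = (5.3163,19.8246)
T_B = V + ((C−V)·d_B)·d_B = V + 20.4716·d_B = (24.3946,6.0162)
sweep = 180° − θ = 109.7708°

center=(10.0004,6.2125) T_A=(5.3163,19.8246) T_B=(24.3946,6.0162) sweep=109.7708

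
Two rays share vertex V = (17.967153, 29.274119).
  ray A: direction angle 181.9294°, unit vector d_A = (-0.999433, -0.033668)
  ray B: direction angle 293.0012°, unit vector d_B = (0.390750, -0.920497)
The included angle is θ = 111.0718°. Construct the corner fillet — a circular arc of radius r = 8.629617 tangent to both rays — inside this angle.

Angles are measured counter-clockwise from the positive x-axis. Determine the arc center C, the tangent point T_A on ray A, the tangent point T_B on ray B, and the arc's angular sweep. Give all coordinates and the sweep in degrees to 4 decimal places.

bisector direction at 237.4653° = (-0.537810,-0.843066)
center distance |VC| = r/sin(θ/2) = 8.629617/sin(55.5359°) = 10.466727
C = V + |VC|·bis = (12.3380,20.4500)
T_A = V + ((C−V)·d_A)·d_A = V + 5.9230·d_A = (12.0475,29.0747)
T_B = V + ((C−V)·d_B)·d_B = V + 5.9230·d_B = (20.2816,23.8220)
sweep = 180° − θ = 68.9282°

center=(12.3380,20.4500) T_A=(12.0475,29.0747) T_B=(20.2816,23.8220) sweep=68.9282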